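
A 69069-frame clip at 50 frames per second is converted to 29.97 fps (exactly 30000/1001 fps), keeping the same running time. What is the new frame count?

41400 frames

Target frames = source frames × (target rate / source rate) = 69069 × (30000/1001)/(50) = 69069 × 600/1001 = 41400.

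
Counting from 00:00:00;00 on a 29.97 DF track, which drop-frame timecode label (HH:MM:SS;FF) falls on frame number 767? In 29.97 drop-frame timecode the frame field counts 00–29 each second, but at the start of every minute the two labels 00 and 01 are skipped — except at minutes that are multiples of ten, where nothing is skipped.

Each 10-minute DF block holds 10 × 60 × 30 − 9 × 2 = 17982 frames. 767 ÷ 17982 → 0 full blocks, remainder 767.
Within the partial block the first minute is 1800 frames and each further minute 1798, so 0 further minute boundaries passed. Total skipped labels = 18 × 0 + 2 × 0 = 0.
Non-drop label index = 767 + 0 = 767; at 30 labels/s that is 00:00:25:17, i.e. DF 00:00:25;17.

00:00:25;17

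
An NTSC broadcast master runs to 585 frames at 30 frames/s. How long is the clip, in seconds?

19.5 seconds

Running time = 585 / (30) = 19.5 s.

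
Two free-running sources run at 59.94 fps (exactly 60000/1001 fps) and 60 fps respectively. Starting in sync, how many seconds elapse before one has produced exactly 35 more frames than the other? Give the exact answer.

7007/12 seconds

The gap grows by |60 − 60000/1001| = 60/1001 frames per second.
Time for a 35-frame gap: 35 ÷ (60/1001) = 7007/12 s.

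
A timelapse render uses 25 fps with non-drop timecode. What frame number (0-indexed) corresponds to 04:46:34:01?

Total seconds to the label: (4 × 3600 + 46 × 60 + 34) = 17194.
Frame index = 17194 × 25 + 1 = 429851.

429851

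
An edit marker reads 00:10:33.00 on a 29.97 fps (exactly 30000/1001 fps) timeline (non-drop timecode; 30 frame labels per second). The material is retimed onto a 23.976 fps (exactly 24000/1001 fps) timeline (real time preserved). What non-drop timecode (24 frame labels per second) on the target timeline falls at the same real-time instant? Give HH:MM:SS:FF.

00:10:33:00

Source frame index: (0×3600 + 10×60 + 33) × 30 + 0 = 18990.
Real time: 18990 / (30000/1001) = 633633/1000 s.
Target frame: (633633/1000) × (24000/1001) = 15192.
At 24 labels/s: frame 15192 → 00:10:33:00.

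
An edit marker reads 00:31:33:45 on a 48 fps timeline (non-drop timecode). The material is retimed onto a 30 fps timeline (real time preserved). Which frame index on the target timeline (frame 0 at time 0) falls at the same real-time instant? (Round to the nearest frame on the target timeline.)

Source frame index: (0×3600 + 31×60 + 33) × 48 + 45 = 90909.
Real time: 90909 / (48) = 30303/16 s.
Target frame: (30303/16) × (30) = 454545/8 ≈ 56818.125 → 56818.

frame 56818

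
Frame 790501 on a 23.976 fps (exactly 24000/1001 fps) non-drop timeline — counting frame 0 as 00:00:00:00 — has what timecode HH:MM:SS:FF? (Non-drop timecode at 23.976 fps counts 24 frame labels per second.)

09:08:57:13

790501 ÷ 24 = 32937 full seconds, remainder 13 frames.
32937 s = 9 h 8 min 57 s.
Timecode: 09:08:57:13.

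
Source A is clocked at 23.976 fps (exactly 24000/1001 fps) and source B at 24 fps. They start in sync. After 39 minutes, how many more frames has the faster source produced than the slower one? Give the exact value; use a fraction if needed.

39 min = 2340 s.
A emits 24000/1001 × 2340 = 4320000/77 frames; B emits 24 × 2340 = 56160.
Difference = 4320/77 frames (≈ 56.1039); B is ahead of A.

4320/77 frames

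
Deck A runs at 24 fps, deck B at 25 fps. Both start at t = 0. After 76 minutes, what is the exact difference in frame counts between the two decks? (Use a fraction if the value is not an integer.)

76 min = 4560 s.
A emits 24 × 4560 = 109440 frames; B emits 25 × 4560 = 114000.
Difference = 4560 frames; B is ahead of A.

4560 frames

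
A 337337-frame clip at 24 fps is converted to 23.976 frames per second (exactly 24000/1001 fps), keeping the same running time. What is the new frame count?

337000 frames

Target frames = source frames × (target rate / source rate) = 337337 × (24000/1001)/(24) = 337337 × 1000/1001 = 337000.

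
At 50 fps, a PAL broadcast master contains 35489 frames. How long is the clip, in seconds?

Running time = 35489 / (50) = 709.78 s.

709.78 seconds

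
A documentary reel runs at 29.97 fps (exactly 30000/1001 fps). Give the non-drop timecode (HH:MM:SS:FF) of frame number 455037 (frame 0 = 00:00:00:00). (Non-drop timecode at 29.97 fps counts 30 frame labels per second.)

455037 ÷ 30 = 15167 full seconds, remainder 27 frames.
15167 s = 4 h 12 min 47 s.
Timecode: 04:12:47:27.

04:12:47:27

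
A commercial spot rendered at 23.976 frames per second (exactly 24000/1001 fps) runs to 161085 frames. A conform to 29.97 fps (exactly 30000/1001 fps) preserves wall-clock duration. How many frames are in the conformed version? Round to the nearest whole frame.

201356 frames

Frames at target rate = 161085 × (30000/1001) / (24000/1001) = 805425/4 ≈ 201356.250.
Nearest whole frame: 201356.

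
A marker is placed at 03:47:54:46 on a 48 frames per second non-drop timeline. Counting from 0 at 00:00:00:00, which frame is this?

656398

Total seconds to the label: (3 × 3600 + 47 × 60 + 54) = 13674.
Frame index = 13674 × 48 + 46 = 656398.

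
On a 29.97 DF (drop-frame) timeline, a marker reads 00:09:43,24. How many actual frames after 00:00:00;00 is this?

Complete 10-minute blocks: 0, each 17982 frames → 0.
Remaining 9 whole minutes in the current block: 1800 + 8 × 1798 = 16184 frames.
Within the current minute: 43 × 30 + 24 − 2 = 1312 (labels ;00/;01 skipped at this minute). Total = 0 + 16184 + 1312 = 17496.

17496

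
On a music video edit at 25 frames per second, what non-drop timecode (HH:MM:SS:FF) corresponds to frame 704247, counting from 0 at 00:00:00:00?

07:49:29:22

704247 ÷ 25 = 28169 full seconds, remainder 22 frames.
28169 s = 7 h 49 min 29 s.
Timecode: 07:49:29:22.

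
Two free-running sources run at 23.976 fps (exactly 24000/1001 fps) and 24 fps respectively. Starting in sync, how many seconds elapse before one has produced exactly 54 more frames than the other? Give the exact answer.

The gap grows by |24 − 24000/1001| = 24/1001 frames per second.
Time for a 54-frame gap: 54 ÷ (24/1001) = 2252.25 s.

2252.25 seconds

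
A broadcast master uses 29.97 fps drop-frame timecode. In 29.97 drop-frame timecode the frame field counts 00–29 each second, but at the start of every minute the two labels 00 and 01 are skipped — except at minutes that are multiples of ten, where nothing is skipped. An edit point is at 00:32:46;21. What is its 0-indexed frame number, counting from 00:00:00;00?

As if non-drop at 30 labels/s: (0 × 3600 + 32 × 60 + 46) × 30 + 21 = 59001.
Minute boundaries passed: 32; those not divisible by 10: 32 − 3 = 29; dropped labels = 2 × 29 = 58.
Actual frame index = 59001 − 58 = 58943.

58943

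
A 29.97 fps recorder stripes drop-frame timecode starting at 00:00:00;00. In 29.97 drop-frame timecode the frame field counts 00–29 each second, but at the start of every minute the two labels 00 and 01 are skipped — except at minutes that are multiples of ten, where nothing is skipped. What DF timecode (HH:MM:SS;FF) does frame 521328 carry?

04:49:55;00

Each 10-minute DF block holds 10 × 60 × 30 − 9 × 2 = 17982 frames. 521328 ÷ 17982 → 28 full blocks, remainder 17832.
Within the partial block the first minute is 1800 frames and each further minute 1798, so 9 further minute boundaries passed. Total skipped labels = 18 × 28 + 2 × 9 = 522.
Non-drop label index = 521328 + 522 = 521850; at 30 labels/s that is 04:49:55:00, i.e. DF 04:49:55;00.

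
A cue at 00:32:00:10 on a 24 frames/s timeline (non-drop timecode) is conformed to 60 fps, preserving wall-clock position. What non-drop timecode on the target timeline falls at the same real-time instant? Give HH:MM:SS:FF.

00:32:00:25

Source frame index: (0×3600 + 32×60 + 0) × 24 + 10 = 46090.
Real time: 46090 / (24) = 23045/12 s.
Target frame: (23045/12) × (60) = 115225.
At 60 labels/s: frame 115225 → 00:32:00:25.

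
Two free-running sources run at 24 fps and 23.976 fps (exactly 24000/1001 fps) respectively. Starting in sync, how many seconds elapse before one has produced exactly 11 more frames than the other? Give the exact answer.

11011/24 seconds

The gap grows by |24000/1001 − 24| = 24/1001 frames per second.
Time for a 11-frame gap: 11 ÷ (24/1001) = 11011/24 s.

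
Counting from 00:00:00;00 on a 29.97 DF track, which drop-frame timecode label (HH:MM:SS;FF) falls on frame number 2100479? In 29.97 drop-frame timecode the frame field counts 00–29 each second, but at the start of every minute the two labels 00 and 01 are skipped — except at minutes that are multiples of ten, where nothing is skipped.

Ten DF minutes hold 17982 frames, so frame 2100479 lies in block 116 (frames 2085912–2103893) with 14567 frames into that block.
The block's first minute is 1800 frames and the rest 1798 each; 14567 frames reaches minute 8, so 116 × 18 + 8 × 2 = 2104 labels have been skipped so far.
Adding those back, label number 2100479 + 2104 = 2102583 at 30 labels/s is 70086 s + 3 f = 19 h 28 min 6 s frame 3, i.e. 19:28:06;03.

19:28:06;03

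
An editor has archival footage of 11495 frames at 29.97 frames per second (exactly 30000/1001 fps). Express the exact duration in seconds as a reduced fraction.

2301299/6000 seconds

Running time = 11495 ÷ (30000/1001) = 11495 × 1001/30000 = 2301299/6000 s.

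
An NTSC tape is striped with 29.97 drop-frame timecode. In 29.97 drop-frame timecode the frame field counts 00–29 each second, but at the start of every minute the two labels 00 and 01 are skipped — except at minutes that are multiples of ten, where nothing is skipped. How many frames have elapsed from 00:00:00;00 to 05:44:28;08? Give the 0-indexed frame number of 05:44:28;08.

619428

As if non-drop at 30 labels/s: (5 × 3600 + 44 × 60 + 28) × 30 + 8 = 620048.
Minute boundaries passed: 344; those not divisible by 10: 344 − 34 = 310; dropped labels = 2 × 310 = 620.
Actual frame index = 620048 − 620 = 619428.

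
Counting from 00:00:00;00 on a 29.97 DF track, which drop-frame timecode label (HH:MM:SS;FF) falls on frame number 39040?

00:21:42;18

Each 10-minute DF block holds 10 × 60 × 30 − 9 × 2 = 17982 frames. 39040 ÷ 17982 → 2 full blocks, remainder 3076.
Within the partial block the first minute is 1800 frames and each further minute 1798, so 1 further minute boundary passed. Total skipped labels = 18 × 2 + 2 × 1 = 38.
Non-drop label index = 39040 + 38 = 39078; at 30 labels/s that is 00:21:42:18, i.e. DF 00:21:42;18.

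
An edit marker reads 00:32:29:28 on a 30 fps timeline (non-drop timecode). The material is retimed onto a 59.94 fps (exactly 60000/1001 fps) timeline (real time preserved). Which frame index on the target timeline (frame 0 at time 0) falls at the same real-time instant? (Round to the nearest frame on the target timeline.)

Source frame index: (0×3600 + 32×60 + 29) × 30 + 28 = 58498.
Real time: 58498 / (30) = 29249/15 s.
Target frame: (29249/15) × (60000/1001) = 10636000/91 ≈ 116879.121 → 116879.

frame 116879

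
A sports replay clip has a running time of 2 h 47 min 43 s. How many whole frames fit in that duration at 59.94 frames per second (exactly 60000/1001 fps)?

2 h 47 min 43 s = 10063 s.
Frames = 10063 × 60000/1001 = 603780000/1001 ≈ 603176.8232.
Complete frames: 603176.

603176 frames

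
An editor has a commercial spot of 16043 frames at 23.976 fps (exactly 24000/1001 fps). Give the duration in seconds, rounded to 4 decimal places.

669.1268 seconds

Running time = 16043 × 1001/24000 = 16059043/24000 s ≈ 669.1268 s.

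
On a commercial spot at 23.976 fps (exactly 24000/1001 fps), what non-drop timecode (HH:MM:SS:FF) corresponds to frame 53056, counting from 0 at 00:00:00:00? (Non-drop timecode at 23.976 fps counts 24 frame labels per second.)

53056 ÷ 24 = 2210 full seconds, remainder 16 frames.
2210 s = 0 h 36 min 50 s.
Timecode: 00:36:50:16.

00:36:50:16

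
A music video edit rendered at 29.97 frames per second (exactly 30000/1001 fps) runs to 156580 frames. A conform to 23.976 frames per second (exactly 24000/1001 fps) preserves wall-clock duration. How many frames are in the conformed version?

125264 frames

Target frames = source frames × (target rate / source rate) = 156580 × (24000/1001)/(30000/1001) = 156580 × 4/5 = 125264.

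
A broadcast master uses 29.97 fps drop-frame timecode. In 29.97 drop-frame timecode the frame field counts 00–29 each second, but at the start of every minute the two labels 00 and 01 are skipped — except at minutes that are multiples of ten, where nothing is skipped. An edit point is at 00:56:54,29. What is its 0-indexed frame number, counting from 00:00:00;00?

Complete 10-minute blocks: 5, each 17982 frames → 89910.
Remaining 6 whole minutes in the current block: 1800 + 5 × 1798 = 10790 frames.
Within the current minute: 54 × 30 + 29 − 2 = 1647 (labels ;00/;01 skipped at this minute). Total = 89910 + 10790 + 1647 = 102347.

102347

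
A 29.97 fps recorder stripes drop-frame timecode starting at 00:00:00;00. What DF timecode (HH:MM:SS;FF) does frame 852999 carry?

07:54:21;23

Ten DF minutes hold 17982 frames, so frame 852999 lies in block 47 (frames 845154–863135) with 7845 frames into that block.
The block's first minute is 1800 frames and the rest 1798 each; 7845 frames reaches minute 4, so 47 × 18 + 4 × 2 = 854 labels have been skipped so far.
Adding those back, label number 852999 + 854 = 853853 at 30 labels/s is 28461 s + 23 f = 7 h 54 min 21 s frame 23, i.e. 07:54:21;23.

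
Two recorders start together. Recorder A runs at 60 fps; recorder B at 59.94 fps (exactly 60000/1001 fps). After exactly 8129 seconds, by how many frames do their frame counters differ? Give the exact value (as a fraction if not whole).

A emits 60 × 8129 = 487740 frames; B emits 60000/1001 × 8129 = 44340000/91.
Difference = 44340/91 frames (≈ 487.2527); B is behind A.

44340/91 frames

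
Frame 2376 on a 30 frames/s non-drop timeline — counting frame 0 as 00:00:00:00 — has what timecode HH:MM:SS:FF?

00:01:19:06

2376 ÷ 30 = 79 full seconds, remainder 6 frames.
79 s = 0 h 1 min 19 s.
Timecode: 00:01:19:06.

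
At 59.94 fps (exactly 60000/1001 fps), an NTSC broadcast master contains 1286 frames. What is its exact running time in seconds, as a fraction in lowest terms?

Running time = 1286 ÷ (60000/1001) = 1286 × 1001/60000 = 643643/30000 s.

643643/30000 seconds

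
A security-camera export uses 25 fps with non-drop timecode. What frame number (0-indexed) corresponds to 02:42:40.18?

Total seconds to the label: (2 × 3600 + 42 × 60 + 40) = 9760.
Frame index = 9760 × 25 + 18 = 244018.

frame 244018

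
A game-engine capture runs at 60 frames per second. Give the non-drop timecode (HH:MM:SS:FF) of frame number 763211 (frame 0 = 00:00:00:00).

763211 ÷ 60 = 12720 full seconds, remainder 11 frames.
12720 s = 3 h 32 min 0 s.
Timecode: 03:32:00:11.

03:32:00:11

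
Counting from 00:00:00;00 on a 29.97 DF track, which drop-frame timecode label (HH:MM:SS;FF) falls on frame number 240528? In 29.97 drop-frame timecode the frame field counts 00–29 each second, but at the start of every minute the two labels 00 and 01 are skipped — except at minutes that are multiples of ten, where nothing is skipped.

Ten DF minutes hold 17982 frames, so frame 240528 lies in block 13 (frames 233766–251747) with 6762 frames into that block.
The block's first minute is 1800 frames and the rest 1798 each; 6762 frames reaches minute 3, so 13 × 18 + 3 × 2 = 240 labels have been skipped so far.
Adding those back, label number 240528 + 240 = 240768 at 30 labels/s is 8025 s + 18 f = 2 h 13 min 45 s frame 18, i.e. 02:13:45;18.

02:13:45;18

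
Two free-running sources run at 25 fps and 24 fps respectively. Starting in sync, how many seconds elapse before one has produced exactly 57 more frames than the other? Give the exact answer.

The gap grows by |24 − 25| = 1 frame per second.
Time for a 57-frame gap: 57 ÷ (1) = 57 s.

57 seconds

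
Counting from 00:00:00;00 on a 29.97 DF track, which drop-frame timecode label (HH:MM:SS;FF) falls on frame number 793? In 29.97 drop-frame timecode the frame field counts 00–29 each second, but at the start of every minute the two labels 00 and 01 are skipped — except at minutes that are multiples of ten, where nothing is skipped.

Each 10-minute DF block holds 10 × 60 × 30 − 9 × 2 = 17982 frames. 793 ÷ 17982 → 0 full blocks, remainder 793.
Within the partial block the first minute is 1800 frames and each further minute 1798, so 0 further minute boundaries passed. Total skipped labels = 18 × 0 + 2 × 0 = 0.
Non-drop label index = 793 + 0 = 793; at 30 labels/s that is 00:00:26:13, i.e. DF 00:00:26;13.

00:00:26;13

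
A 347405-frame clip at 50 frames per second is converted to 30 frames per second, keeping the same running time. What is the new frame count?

Target frames = source frames × (target rate / source rate) = 347405 × (30)/(50) = 347405 × 3/5 = 208443.

208443 frames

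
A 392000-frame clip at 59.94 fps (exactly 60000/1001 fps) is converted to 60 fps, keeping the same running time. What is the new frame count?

Target frames = source frames × (target rate / source rate) = 392000 × (60)/(60000/1001) = 392000 × 1001/1000 = 392392.

392392 frames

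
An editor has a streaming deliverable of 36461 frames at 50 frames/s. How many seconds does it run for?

729.22 seconds

Running time = 36461 / (50) = 729.22 s.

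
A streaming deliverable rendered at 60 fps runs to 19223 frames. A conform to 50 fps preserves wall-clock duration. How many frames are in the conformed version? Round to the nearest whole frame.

Frames at target rate = 19223 × (50) / (60) = 96115/6 ≈ 16019.167.
Nearest whole frame: 16019.

16019 frames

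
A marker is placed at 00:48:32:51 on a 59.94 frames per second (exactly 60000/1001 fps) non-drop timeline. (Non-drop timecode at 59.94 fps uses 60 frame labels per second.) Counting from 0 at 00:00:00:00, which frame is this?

Total seconds to the label: (0 × 3600 + 48 × 60 + 32) = 2912.
Frame index = 2912 × 60 + 51 = 174771.

174771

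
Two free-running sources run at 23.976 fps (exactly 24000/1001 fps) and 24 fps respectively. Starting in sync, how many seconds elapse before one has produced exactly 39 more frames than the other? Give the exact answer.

The gap grows by |24 − 24000/1001| = 24/1001 frames per second.
Time for a 39-frame gap: 39 ÷ (24/1001) = 1626.625 s.

1626.625 seconds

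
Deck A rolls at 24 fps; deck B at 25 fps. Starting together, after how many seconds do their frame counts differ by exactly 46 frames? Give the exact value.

46 seconds

The gap grows by |25 − 24| = 1 frame per second.
Time for a 46-frame gap: 46 ÷ (1) = 46 s.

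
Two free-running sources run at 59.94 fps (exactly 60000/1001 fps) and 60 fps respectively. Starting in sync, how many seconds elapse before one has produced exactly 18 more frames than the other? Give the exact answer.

The gap grows by |60 − 60000/1001| = 60/1001 frames per second.
Time for a 18-frame gap: 18 ÷ (60/1001) = 300.3 s.

300.3 seconds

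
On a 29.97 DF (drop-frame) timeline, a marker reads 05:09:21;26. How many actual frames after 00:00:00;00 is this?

Complete 10-minute blocks: 30, each 17982 frames → 539460.
Remaining 9 whole minutes in the current block: 1800 + 8 × 1798 = 16184 frames.
Within the current minute: 21 × 30 + 26 − 2 = 654 (labels ;00/;01 skipped at this minute). Total = 539460 + 16184 + 654 = 556298.

556298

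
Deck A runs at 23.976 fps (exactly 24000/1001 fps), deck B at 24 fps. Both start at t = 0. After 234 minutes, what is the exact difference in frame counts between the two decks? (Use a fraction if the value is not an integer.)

234 min = 14040 s.
A emits 24000/1001 × 14040 = 25920000/77 frames; B emits 24 × 14040 = 336960.
Difference = 25920/77 frames (≈ 336.6234); B is ahead of A.

25920/77 frames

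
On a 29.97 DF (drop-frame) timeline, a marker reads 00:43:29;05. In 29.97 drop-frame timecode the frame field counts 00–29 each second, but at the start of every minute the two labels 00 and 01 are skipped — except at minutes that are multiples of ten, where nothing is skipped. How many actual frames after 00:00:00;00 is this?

78197

Complete 10-minute blocks: 4, each 17982 frames → 71928.
Remaining 3 whole minutes in the current block: 1800 + 2 × 1798 = 5396 frames.
Within the current minute: 29 × 30 + 5 − 2 = 873 (labels ;00/;01 skipped at this minute). Total = 71928 + 5396 + 873 = 78197.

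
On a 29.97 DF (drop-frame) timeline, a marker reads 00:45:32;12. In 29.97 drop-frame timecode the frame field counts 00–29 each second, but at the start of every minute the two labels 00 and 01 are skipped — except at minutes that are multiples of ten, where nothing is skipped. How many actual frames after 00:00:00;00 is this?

Complete 10-minute blocks: 4, each 17982 frames → 71928.
Remaining 5 whole minutes in the current block: 1800 + 4 × 1798 = 8992 frames.
Within the current minute: 32 × 30 + 12 − 2 = 970 (labels ;00/;01 skipped at this minute). Total = 71928 + 8992 + 970 = 81890.

81890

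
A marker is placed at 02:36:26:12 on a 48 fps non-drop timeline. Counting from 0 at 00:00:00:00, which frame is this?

Total seconds to the label: (2 × 3600 + 36 × 60 + 26) = 9386.
Frame index = 9386 × 48 + 12 = 450540.

frame 450540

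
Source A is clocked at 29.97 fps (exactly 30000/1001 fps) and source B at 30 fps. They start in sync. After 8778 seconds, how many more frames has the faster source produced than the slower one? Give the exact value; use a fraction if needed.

A emits 30000/1001 × 8778 = 3420000/13 frames; B emits 30 × 8778 = 263340.
Difference = 3420/13 frames (≈ 263.0769); B is ahead of A.

3420/13 frames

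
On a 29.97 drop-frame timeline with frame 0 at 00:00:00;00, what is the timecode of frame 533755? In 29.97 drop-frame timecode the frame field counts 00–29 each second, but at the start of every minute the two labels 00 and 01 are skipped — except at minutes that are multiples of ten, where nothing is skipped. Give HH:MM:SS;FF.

Each 10-minute DF block holds 10 × 60 × 30 − 9 × 2 = 17982 frames. 533755 ÷ 17982 → 29 full blocks, remainder 12277.
Within the partial block the first minute is 1800 frames and each further minute 1798, so 6 further minute boundaries passed. Total skipped labels = 18 × 29 + 2 × 6 = 534.
Non-drop label index = 533755 + 534 = 534289; at 30 labels/s that is 04:56:49:19, i.e. DF 04:56:49;19.

04:56:49;19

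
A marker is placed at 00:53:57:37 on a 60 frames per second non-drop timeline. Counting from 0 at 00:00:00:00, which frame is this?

frame 194257

Total seconds to the label: (0 × 3600 + 53 × 60 + 57) = 3237.
Frame index = 3237 × 60 + 37 = 194257.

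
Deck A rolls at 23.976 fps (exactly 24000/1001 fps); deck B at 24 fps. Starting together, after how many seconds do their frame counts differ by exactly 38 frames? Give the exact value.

The gap grows by |24 − 24000/1001| = 24/1001 frames per second.
Time for a 38-frame gap: 38 ÷ (24/1001) = 19019/12 s.

19019/12 seconds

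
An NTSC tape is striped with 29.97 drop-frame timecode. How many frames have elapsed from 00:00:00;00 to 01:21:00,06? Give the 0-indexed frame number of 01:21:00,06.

Complete 10-minute blocks: 8, each 17982 frames → 143856.
Remaining 1 whole minute in the current block: 1800 + 0 × 1798 = 1800 frames.
Within the current minute: 0 × 30 + 6 − 2 = 4 (labels ;00/;01 skipped at this minute). Total = 143856 + 1800 + 4 = 145660.

145660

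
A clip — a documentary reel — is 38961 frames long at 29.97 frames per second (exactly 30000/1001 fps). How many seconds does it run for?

Running time = 38961 / (30000/1001) = 1299.9987 s.

1299.9987 seconds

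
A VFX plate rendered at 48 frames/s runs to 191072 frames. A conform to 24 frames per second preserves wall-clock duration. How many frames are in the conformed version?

95536 frames

Target frames = source frames × (target rate / source rate) = 191072 × (24)/(48) = 191072 × 1/2 = 95536.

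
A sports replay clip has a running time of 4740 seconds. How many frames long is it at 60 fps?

Frames = 4740 × 60 = 284400.

284400 frames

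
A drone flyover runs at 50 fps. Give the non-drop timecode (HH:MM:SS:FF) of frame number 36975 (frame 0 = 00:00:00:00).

00:12:19:25

36975 ÷ 50 = 739 full seconds, remainder 25 frames.
739 s = 0 h 12 min 19 s.
Timecode: 00:12:19:25.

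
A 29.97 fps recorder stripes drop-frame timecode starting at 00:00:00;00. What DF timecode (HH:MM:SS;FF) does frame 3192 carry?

Each 10-minute DF block holds 10 × 60 × 30 − 9 × 2 = 17982 frames. 3192 ÷ 17982 → 0 full blocks, remainder 3192.
Within the partial block the first minute is 1800 frames and each further minute 1798, so 1 further minute boundary passed. Total skipped labels = 18 × 0 + 2 × 1 = 2.
Non-drop label index = 3192 + 2 = 3194; at 30 labels/s that is 00:01:46:14, i.e. DF 00:01:46;14.

00:01:46;14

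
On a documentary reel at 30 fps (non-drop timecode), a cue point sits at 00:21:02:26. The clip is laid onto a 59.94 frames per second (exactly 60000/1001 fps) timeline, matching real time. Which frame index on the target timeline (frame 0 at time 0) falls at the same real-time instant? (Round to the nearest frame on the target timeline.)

frame 75696

Source frame index: (0×3600 + 21×60 + 2) × 30 + 26 = 37886.
Real time: 37886 / (30) = 18943/15 s.
Target frame: (18943/15) × (60000/1001) = 75772000/1001 ≈ 75696.304 → 75696.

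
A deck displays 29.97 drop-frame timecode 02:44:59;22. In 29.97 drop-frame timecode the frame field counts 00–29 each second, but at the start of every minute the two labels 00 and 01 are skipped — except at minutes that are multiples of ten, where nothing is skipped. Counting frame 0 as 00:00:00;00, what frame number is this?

296696

As if non-drop at 30 labels/s: (2 × 3600 + 44 × 60 + 59) × 30 + 22 = 296992.
Minute boundaries passed: 164; those not divisible by 10: 164 − 16 = 148; dropped labels = 2 × 148 = 296.
Actual frame index = 296992 − 296 = 296696.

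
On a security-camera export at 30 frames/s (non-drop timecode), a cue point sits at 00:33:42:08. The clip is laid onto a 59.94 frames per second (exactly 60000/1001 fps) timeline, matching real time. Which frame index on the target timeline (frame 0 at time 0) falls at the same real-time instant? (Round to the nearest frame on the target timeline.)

Source frame index: (0×3600 + 33×60 + 42) × 30 + 8 = 60668.
Real time: 60668 / (30) = 30334/15 s.
Target frame: (30334/15) × (60000/1001) = 121336000/1001 ≈ 121214.785 → 121215.

frame 121215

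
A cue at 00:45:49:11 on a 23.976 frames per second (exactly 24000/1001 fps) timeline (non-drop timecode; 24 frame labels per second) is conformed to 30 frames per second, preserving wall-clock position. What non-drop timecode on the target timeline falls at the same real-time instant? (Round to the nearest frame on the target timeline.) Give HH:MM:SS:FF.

Source frame index: (0×3600 + 45×60 + 49) × 24 + 11 = 65987.
Real time: 65987 / (24000/1001) = 66052987/24000 s.
Target frame: (66052987/24000) × (30) = 66052987/800 ≈ 82566.234 → 82566.
At 30 labels/s: frame 82566 → 00:45:52:06.

00:45:52:06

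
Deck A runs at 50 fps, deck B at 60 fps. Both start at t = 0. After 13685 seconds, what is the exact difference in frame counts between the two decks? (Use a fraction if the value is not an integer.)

136850 frames

A emits 50 × 13685 = 684250 frames; B emits 60 × 13685 = 821100.
Difference = 136850 frames; B is ahead of A.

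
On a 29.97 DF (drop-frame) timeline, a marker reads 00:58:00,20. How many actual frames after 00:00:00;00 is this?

As if non-drop at 30 labels/s: (0 × 3600 + 58 × 60 + 0) × 30 + 20 = 104420.
Minute boundaries passed: 58; those not divisible by 10: 58 − 5 = 53; dropped labels = 2 × 53 = 106.
Actual frame index = 104420 − 106 = 104314.

104314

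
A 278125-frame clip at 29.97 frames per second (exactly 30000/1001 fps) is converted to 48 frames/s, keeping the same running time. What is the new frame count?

Target frames = source frames × (target rate / source rate) = 278125 × (48)/(30000/1001) = 278125 × 1001/625 = 445445.

445445 frames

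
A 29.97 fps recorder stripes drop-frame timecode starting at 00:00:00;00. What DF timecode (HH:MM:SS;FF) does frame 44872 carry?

00:24:57;06

Ten DF minutes hold 17982 frames, so frame 44872 lies in block 2 (frames 35964–53945) with 8908 frames into that block.
The block's first minute is 1800 frames and the rest 1798 each; 8908 frames reaches minute 4, so 2 × 18 + 4 × 2 = 44 labels have been skipped so far.
Adding those back, label number 44872 + 44 = 44916 at 30 labels/s is 1497 s + 6 f = 0 h 24 min 57 s frame 6, i.e. 00:24:57;06.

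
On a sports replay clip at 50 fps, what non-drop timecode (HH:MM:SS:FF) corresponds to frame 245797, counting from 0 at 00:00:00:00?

01:21:55:47

245797 ÷ 50 = 4915 full seconds, remainder 47 frames.
4915 s = 1 h 21 min 55 s.
Timecode: 01:21:55:47.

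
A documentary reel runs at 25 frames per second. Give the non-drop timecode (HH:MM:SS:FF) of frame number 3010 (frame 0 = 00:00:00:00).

00:02:00:10

3010 ÷ 25 = 120 full seconds, remainder 10 frames.
120 s = 0 h 2 min 0 s.
Timecode: 00:02:00:10.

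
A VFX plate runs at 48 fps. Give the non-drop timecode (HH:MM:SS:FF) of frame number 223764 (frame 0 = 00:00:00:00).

223764 ÷ 48 = 4661 full seconds, remainder 36 frames.
4661 s = 1 h 17 min 41 s.
Timecode: 01:17:41:36.

01:17:41:36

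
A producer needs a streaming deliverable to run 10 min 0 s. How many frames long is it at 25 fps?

10 min 0 s = 600 s.
Frames = 600 × 25 = 15000.

15000 frames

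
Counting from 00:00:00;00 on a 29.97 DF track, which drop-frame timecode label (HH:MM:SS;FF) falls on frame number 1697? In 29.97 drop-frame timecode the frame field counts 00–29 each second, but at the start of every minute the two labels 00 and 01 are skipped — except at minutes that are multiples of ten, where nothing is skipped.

Each 10-minute DF block holds 10 × 60 × 30 − 9 × 2 = 17982 frames. 1697 ÷ 17982 → 0 full blocks, remainder 1697.
Within the partial block the first minute is 1800 frames and each further minute 1798, so 0 further minute boundaries passed. Total skipped labels = 18 × 0 + 2 × 0 = 0.
Non-drop label index = 1697 + 0 = 1697; at 30 labels/s that is 00:00:56:17, i.e. DF 00:00:56;17.

00:00:56;17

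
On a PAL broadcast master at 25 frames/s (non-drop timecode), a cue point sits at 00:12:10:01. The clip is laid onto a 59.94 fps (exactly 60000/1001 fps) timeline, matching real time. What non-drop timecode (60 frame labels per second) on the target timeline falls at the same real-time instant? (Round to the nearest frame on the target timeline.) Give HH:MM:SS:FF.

00:12:09:19

Source frame index: (0×3600 + 12×60 + 10) × 25 + 1 = 18251.
Real time: 18251 / (25) = 18251/25 s.
Target frame: (18251/25) × (60000/1001) = 43802400/1001 ≈ 43758.641 → 43759.
At 60 labels/s: frame 43759 → 00:12:09:19.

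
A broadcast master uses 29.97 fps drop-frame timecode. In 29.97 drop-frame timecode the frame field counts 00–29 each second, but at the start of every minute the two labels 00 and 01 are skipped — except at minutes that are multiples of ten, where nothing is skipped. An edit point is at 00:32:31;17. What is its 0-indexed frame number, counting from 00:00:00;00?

58489

Complete 10-minute blocks: 3, each 17982 frames → 53946.
Remaining 2 whole minutes in the current block: 1800 + 1 × 1798 = 3598 frames.
Within the current minute: 31 × 30 + 17 − 2 = 945 (labels ;00/;01 skipped at this minute). Total = 53946 + 3598 + 945 = 58489.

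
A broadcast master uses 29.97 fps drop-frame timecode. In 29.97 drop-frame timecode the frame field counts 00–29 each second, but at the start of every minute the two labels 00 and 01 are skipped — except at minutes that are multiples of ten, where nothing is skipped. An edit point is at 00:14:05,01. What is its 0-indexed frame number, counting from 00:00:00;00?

25325

Complete 10-minute blocks: 1, each 17982 frames → 17982.
Remaining 4 whole minutes in the current block: 1800 + 3 × 1798 = 7194 frames.
Within the current minute: 5 × 30 + 1 − 2 = 149 (labels ;00/;01 skipped at this minute). Total = 17982 + 7194 + 149 = 25325.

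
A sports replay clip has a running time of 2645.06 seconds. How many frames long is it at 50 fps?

132253 frames

Frames = 2645.06 × 50 = 132253.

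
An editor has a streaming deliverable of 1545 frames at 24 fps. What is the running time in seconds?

Running time = 1545 / (24) = 64.375 s.

64.375 seconds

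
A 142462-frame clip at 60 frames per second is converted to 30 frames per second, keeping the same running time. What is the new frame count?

Frames at target rate = 142462 × (30) / (60) = 71231.

71231 frames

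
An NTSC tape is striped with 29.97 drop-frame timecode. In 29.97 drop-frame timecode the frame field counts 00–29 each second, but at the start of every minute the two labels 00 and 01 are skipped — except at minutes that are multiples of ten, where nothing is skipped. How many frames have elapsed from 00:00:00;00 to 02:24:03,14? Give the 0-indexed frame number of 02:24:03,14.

259044

As if non-drop at 30 labels/s: (2 × 3600 + 24 × 60 + 3) × 30 + 14 = 259304.
Minute boundaries passed: 144; those not divisible by 10: 144 − 14 = 130; dropped labels = 2 × 130 = 260.
Actual frame index = 259304 − 260 = 259044.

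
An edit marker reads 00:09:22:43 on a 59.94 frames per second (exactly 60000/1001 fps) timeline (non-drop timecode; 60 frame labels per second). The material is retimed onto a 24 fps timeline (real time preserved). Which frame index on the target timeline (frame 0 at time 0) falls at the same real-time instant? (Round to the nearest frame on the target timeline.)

frame 13519

Source frame index: (0×3600 + 9×60 + 22) × 60 + 43 = 33763.
Real time: 33763 / (60000/1001) = 33796763/60000 s.
Target frame: (33796763/60000) × (24) = 33796763/2500 ≈ 13518.705 → 13519.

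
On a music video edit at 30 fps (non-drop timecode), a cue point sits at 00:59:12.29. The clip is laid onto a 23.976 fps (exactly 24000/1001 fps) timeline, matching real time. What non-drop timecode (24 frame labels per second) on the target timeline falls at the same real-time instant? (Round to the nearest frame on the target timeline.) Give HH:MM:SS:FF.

Source frame index: (0×3600 + 59×60 + 12) × 30 + 29 = 106589.
Real time: 106589 / (30) = 106589/30 s.
Target frame: (106589/30) × (24000/1001) = 12181600/143 ≈ 85186.014 → 85186.
At 24 labels/s: frame 85186 → 00:59:09:10.

00:59:09:10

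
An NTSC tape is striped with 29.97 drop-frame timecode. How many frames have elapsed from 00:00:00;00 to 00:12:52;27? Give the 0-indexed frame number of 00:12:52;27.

23165

As if non-drop at 30 labels/s: (0 × 3600 + 12 × 60 + 52) × 30 + 27 = 23187.
Minute boundaries passed: 12; those not divisible by 10: 12 − 1 = 11; dropped labels = 2 × 11 = 22.
Actual frame index = 23187 − 22 = 23165.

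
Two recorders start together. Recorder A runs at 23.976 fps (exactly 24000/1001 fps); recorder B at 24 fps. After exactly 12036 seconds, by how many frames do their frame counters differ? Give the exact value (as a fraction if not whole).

A emits 24000/1001 × 12036 = 288864000/1001 frames; B emits 24 × 12036 = 288864.
Difference = 288864/1001 frames (≈ 288.5754); B is ahead of A.

288864/1001 frames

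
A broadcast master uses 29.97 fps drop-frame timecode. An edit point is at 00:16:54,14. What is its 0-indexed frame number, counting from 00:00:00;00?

30404

Complete 10-minute blocks: 1, each 17982 frames → 17982.
Remaining 6 whole minutes in the current block: 1800 + 5 × 1798 = 10790 frames.
Within the current minute: 54 × 30 + 14 − 2 = 1632 (labels ;00/;01 skipped at this minute). Total = 17982 + 10790 + 1632 = 30404.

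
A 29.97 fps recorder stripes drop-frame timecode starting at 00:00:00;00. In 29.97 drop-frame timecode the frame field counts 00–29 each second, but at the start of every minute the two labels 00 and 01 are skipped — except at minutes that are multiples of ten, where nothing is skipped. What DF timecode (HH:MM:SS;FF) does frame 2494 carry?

00:01:23;06

Ten DF minutes hold 17982 frames, so frame 2494 lies in block 0 (frames 0–17981) with 2494 frames into that block.
The block's first minute is 1800 frames and the rest 1798 each; 2494 frames reaches minute 1, so 0 × 18 + 1 × 2 = 2 labels have been skipped so far.
Adding those back, label number 2494 + 2 = 2496 at 30 labels/s is 83 s + 6 f = 0 h 1 min 23 s frame 6, i.e. 00:01:23;06.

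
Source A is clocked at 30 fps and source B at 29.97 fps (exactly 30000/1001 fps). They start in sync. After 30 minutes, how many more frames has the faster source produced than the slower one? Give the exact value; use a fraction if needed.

54000/1001 frames

30 min = 1800 s.
A emits 30 × 1800 = 54000 frames; B emits 30000/1001 × 1800 = 54000000/1001.
Difference = 54000/1001 frames (≈ 53.9461); B is behind A.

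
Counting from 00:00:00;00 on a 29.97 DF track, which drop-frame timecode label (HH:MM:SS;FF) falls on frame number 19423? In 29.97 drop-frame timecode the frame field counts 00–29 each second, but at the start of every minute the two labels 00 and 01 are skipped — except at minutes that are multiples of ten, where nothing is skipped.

00:10:48;01

Each 10-minute DF block holds 10 × 60 × 30 − 9 × 2 = 17982 frames. 19423 ÷ 17982 → 1 full block, remainder 1441.
Within the partial block the first minute is 1800 frames and each further minute 1798, so 0 further minute boundaries passed. Total skipped labels = 18 × 1 + 2 × 0 = 18.
Non-drop label index = 19423 + 18 = 19441; at 30 labels/s that is 00:10:48:01, i.e. DF 00:10:48;01.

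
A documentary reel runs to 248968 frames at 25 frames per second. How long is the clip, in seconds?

Running time = 248968 / (25) = 9958.72 s.

9958.72 seconds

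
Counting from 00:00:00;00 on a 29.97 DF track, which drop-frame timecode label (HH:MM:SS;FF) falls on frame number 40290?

Ten DF minutes hold 17982 frames, so frame 40290 lies in block 2 (frames 35964–53945) with 4326 frames into that block.
The block's first minute is 1800 frames and the rest 1798 each; 4326 frames reaches minute 2, so 2 × 18 + 2 × 2 = 40 labels have been skipped so far.
Adding those back, label number 40290 + 40 = 40330 at 30 labels/s is 1344 s + 10 f = 0 h 22 min 24 s frame 10, i.e. 00:22:24;10.

00:22:24;10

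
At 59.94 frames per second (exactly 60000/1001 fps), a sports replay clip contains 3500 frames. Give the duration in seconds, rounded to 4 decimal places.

58.3917 seconds

Running time = 3500 × 1001/60000 = 7007/120 s ≈ 58.3917 s.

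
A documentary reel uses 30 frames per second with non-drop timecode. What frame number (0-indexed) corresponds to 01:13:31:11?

Total seconds to the label: (1 × 3600 + 13 × 60 + 31) = 4411.
Frame index = 4411 × 30 + 11 = 132341.

132341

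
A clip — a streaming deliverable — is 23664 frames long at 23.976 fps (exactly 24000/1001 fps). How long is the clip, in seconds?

Running time = 23664 / (24000/1001) = 986.986 s.

986.986 seconds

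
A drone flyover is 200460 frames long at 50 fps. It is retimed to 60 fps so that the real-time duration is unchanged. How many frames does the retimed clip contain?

240552 frames

Target frames = source frames × (target rate / source rate) = 200460 × (60)/(50) = 200460 × 6/5 = 240552.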